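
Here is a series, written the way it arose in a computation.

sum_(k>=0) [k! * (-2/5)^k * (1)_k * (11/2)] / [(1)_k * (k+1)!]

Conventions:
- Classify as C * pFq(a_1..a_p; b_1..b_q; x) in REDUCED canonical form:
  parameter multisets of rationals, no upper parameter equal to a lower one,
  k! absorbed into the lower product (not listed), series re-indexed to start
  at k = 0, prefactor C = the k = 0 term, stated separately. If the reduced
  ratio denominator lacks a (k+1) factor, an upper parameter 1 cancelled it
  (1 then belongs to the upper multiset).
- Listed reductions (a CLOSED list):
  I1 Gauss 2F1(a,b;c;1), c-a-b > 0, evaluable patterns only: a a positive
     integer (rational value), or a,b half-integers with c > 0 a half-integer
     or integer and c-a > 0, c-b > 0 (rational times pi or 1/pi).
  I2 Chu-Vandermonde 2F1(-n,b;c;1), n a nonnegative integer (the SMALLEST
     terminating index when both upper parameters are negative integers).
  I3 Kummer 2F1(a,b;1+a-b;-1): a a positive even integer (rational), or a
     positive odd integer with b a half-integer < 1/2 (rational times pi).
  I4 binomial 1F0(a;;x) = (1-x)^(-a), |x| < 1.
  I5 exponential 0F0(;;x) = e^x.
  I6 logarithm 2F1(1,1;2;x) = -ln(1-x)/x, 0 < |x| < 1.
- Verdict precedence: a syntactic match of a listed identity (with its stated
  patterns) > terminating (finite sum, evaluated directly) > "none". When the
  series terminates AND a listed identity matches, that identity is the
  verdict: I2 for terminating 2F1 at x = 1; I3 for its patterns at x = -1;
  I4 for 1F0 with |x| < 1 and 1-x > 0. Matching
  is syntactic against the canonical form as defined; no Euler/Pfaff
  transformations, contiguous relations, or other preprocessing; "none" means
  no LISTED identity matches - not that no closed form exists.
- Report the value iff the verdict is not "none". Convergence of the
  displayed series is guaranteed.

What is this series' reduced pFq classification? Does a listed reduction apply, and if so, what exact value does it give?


This is 11/2 * 2F1(1, 1; 2; -2/5) in reduced canonical form. Verdict: this is logarithm (I6) (the logarithm: parameters (1,1;2), x = -2/5). Hence: (55/4) * ln(7/5).

The tell: t_0 = 11/2 here, and the factorial ratio (C = 11/2) (k+a-1)!/(a-1)! is a rising factorial (a)_k.
Consecutive-term ratio: r(k) = (-2/5) * (k+1) (k+1) / [(k+2) (k+1)] - rational in k. x = (-2/5); t_0 = 11/2; negate the roots.


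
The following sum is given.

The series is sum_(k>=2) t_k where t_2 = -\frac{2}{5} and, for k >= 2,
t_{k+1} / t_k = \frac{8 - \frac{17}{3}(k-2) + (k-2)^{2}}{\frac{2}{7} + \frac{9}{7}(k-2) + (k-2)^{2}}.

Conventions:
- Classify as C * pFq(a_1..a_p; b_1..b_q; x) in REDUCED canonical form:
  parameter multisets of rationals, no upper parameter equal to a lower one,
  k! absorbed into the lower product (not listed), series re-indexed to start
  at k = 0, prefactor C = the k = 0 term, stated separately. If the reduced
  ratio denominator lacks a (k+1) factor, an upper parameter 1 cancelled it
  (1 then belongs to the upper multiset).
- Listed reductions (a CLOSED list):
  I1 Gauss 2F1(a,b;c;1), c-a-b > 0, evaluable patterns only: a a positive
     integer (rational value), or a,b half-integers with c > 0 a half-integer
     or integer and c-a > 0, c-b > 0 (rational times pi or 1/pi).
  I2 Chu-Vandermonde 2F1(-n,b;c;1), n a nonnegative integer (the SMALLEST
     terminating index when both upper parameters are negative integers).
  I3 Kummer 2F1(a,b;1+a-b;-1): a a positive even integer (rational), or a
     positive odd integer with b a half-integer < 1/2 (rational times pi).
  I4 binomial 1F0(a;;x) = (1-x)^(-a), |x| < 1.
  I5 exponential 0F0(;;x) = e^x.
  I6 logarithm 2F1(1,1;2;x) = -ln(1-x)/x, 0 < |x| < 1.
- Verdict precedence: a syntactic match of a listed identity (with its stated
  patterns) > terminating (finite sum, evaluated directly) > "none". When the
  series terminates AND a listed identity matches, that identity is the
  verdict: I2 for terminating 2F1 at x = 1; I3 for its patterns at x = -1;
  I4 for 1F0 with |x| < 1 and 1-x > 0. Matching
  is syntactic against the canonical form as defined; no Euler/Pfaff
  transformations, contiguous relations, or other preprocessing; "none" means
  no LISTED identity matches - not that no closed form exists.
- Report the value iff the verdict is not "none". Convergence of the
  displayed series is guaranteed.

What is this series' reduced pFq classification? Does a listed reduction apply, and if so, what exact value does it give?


This is -\frac{2}{5} * 2F1(-3, -\frac{8}{3}; \frac{2}{7}; 1) in reduced canonical form. Verdict: this is Chu-Vandermonde (I2) (terminating 2F1 at x = 1 with n = 3, b = -8/3, c = \frac{2}{7}). Exact value: -\frac{33449}{1215}.

First insight: t_0 = -\frac{2}{5} here, and roots of the ratio polynomials (prefactor -2/5) are the negated parameters.
Adjacent-term ratio: r(k) = 1 * (k-3) (k-\frac{8}{3}) / [(k+\frac{2}{7}) (k+1)] ; factor over Q: parameters, x = 1, and C = -\frac{2}{5}.


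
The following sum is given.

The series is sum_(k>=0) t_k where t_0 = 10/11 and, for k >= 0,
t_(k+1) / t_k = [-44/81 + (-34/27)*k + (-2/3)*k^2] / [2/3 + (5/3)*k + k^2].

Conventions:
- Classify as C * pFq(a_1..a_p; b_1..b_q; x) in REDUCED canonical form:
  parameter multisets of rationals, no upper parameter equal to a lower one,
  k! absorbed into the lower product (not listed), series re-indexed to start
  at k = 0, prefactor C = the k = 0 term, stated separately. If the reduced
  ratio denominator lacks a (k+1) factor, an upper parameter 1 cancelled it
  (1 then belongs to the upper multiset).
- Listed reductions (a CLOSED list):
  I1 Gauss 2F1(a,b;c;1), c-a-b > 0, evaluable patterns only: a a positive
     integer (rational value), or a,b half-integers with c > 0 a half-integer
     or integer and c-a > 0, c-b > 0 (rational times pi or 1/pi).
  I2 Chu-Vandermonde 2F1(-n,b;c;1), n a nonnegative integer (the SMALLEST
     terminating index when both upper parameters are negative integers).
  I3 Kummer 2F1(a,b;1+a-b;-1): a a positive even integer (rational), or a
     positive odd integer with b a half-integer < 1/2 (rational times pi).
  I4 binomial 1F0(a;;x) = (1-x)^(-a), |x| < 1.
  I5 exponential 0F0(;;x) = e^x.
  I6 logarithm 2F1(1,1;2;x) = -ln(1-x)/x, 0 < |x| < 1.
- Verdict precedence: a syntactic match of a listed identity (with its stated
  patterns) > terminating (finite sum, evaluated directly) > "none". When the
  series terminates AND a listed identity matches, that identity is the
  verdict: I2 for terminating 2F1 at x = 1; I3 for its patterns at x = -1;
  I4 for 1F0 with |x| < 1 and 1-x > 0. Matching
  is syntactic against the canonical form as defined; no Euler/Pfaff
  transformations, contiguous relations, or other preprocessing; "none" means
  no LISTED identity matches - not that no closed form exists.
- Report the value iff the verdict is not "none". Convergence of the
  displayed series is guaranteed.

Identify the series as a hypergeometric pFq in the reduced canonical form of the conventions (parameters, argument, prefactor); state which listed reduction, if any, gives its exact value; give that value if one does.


Reduced: x = -2/3, 1F0, upper = {11/9}, lower = {-}, C = 10/11. Verdict: this is the binomial series (I4) (the 1F0 binomial series: exponent -11/9, x = -2/3). Exact value: (10/11) * (5/3)^(-11/9).

Structural cue: from the first term 10/11: roots of the ratio polynomials (C = 10/11) are the negated parameters.
Ratio: r(k) = (-2/3) * (k+11/9) / [(k+1)] - rational in k. x = (-2/3); t_0 = 10/11; negate the roots.


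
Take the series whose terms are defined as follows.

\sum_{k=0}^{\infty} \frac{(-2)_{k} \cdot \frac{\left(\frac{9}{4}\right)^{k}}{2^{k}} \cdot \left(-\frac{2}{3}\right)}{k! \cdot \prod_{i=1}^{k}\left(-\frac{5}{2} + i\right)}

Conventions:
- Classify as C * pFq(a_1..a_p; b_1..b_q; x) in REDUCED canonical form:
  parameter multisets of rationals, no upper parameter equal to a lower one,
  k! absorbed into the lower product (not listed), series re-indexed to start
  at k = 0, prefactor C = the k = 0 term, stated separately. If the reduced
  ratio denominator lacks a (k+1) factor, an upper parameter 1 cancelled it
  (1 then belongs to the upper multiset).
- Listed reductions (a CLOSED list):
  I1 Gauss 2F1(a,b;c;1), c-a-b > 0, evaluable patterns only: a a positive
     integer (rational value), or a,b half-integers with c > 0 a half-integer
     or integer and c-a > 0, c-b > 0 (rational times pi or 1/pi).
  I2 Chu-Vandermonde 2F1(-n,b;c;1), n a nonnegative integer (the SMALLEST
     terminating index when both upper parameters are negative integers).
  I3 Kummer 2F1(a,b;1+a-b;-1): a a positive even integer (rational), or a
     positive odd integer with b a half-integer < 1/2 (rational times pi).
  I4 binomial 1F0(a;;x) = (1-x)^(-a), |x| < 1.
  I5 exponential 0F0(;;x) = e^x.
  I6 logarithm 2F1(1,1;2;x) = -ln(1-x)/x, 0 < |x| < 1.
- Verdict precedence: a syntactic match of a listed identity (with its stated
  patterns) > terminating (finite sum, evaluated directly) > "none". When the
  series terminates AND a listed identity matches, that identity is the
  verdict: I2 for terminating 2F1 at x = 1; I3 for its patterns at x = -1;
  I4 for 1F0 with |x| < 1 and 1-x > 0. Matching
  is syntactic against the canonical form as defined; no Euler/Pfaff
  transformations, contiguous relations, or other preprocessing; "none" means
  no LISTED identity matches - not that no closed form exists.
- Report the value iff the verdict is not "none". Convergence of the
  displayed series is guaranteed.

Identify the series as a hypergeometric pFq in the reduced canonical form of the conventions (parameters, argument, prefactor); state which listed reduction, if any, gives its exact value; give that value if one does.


At argument \frac{9}{8}: a 1F1 with upper {-2}, lower {-\frac{3}{2}}, scaled by C = -\frac{2}{3}. Verdict: terminating (-2 upstairs). 3 nonzero terms in all; added directly. Exact value: -\frac{67}{24}.

Structural cue: x = \frac{9}{8} and the lower running product (C = -2/3, x = 9/8) is a rising factorial.
Ratio: r(k) = \frac{9}{8} * (k-2) / [(k-\frac{3}{2}) (k+1)] - rational in k, leading ratio \frac{9}{8}; with t_0 = -\frac{2}{3}, classification follows.


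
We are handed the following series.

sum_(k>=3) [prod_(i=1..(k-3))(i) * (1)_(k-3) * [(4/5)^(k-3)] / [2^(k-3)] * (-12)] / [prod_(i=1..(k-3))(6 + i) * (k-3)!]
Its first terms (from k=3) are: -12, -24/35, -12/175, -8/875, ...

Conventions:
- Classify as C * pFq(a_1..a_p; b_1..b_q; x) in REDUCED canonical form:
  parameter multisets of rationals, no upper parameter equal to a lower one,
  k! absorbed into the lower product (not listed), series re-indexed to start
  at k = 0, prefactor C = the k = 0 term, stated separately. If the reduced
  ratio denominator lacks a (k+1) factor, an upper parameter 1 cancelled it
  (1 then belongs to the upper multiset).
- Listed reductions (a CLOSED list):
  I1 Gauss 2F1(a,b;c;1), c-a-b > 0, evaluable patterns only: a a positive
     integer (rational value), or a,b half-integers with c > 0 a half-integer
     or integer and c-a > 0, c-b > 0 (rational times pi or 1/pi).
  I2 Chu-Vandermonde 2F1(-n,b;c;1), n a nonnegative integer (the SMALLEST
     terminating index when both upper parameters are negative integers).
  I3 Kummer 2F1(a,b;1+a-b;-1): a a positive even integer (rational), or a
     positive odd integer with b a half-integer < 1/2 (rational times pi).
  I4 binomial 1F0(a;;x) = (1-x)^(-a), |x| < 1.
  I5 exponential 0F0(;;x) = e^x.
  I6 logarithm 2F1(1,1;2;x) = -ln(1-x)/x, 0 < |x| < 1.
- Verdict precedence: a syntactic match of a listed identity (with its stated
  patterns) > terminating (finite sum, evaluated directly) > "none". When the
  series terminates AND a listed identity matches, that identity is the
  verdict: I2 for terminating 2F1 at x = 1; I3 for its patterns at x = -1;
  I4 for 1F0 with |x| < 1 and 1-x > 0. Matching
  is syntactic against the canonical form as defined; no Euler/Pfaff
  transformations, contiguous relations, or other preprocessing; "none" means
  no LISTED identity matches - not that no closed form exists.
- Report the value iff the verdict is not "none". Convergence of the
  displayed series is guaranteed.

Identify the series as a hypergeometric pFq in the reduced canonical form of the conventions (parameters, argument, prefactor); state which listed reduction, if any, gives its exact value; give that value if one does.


Canonical form: C = -12 times 2F1 with upper {1, 1}, lower {7}, x = 2/5. Verdict: none (x = 2/5): each listed identity misses the multisets {1, 1} ; {7}.

First insight: x = (2/5) and the two k-th powers (prefactor -12) combine into one argument.
Step ratio: r(k) = (2/5) * (k+1) (k+1) / [(k+7) (k+1)] - rational in k. x = (2/5); t_0 = -12; negate the roots.


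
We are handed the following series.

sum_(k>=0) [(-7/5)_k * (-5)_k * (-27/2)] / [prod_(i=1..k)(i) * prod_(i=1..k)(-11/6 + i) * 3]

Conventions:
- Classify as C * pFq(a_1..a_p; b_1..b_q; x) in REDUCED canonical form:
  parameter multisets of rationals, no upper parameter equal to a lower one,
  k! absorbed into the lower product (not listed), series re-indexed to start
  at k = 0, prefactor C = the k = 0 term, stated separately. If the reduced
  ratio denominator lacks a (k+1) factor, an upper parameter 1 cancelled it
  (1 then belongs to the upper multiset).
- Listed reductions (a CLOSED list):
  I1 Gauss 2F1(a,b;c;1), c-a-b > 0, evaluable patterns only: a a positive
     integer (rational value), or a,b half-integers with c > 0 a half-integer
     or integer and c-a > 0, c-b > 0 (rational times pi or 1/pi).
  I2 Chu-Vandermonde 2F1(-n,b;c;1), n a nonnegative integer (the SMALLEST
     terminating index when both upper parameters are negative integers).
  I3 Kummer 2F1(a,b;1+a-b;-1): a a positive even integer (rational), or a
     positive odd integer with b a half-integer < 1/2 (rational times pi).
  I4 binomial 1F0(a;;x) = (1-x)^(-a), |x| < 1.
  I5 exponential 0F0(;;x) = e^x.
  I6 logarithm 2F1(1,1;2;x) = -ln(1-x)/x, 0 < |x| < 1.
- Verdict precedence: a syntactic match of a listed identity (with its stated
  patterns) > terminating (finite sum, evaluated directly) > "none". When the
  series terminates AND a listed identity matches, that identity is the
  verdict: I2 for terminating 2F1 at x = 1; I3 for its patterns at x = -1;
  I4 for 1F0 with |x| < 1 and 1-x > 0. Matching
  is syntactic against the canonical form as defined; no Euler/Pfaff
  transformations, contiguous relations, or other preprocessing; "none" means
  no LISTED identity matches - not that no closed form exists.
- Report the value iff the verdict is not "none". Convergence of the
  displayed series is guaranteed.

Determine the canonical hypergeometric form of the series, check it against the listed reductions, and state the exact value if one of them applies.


The series (x = 1) is 2F1: upper {-5, -7/5}, lower {-5/6}, prefactor -9/2. Verdict: Vandermonde's identity (I2) fires (terminating 2F1 at x = 1 with n = 5, b = -7/5, c = -5/6). Value: 1159541559/7718750.

First insight: from the first term -9/2: the lower running product (prefactor -9/2) is a rising factorial.
Consecutive-term ratio: r(k) = 1 * (k-5) (k-7/5) / [(k-5/6) (k+1)] ; factor over Q: parameters, x = 1, and C = -9/2.


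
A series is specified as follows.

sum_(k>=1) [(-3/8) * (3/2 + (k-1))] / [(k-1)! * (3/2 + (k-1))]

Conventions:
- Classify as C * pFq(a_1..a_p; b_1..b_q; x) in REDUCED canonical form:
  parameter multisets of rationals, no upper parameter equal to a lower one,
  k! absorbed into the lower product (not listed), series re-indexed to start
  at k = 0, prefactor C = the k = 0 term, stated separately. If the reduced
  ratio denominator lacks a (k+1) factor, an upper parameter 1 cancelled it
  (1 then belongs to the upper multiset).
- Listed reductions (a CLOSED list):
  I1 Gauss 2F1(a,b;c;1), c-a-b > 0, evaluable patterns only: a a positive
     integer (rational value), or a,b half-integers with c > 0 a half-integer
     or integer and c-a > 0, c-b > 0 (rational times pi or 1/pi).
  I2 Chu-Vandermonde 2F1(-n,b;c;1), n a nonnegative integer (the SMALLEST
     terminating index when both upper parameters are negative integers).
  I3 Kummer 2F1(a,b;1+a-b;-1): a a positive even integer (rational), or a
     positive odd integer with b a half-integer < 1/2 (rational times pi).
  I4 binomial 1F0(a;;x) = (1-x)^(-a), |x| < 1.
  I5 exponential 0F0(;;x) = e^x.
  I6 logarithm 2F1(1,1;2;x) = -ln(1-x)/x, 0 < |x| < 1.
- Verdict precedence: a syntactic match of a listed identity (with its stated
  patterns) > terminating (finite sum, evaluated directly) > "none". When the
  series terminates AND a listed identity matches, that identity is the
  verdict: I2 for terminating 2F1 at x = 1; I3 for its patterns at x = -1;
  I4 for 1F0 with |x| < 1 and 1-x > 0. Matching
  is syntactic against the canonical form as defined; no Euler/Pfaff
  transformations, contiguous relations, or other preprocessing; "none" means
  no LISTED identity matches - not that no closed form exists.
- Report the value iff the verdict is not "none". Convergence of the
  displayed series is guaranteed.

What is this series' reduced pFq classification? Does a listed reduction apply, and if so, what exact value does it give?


The tell: from the first term -3/8: the factor k + 3/2 cancels (top and bottom), leaving C = -3/8, x = 1.
Ratio: r(k) = 1 * 1 / [(k+1)] - rational in k. x = 1; t_0 = -3/8; negate the roots.

Classification (C = -3/8): 0F0 with upper {-}, lower {-}, argument x = 1. Verdict: this is the exponential series (I5) (the 0F0 exponential series at x = 1). Hence: (-3/8) * e^(1).


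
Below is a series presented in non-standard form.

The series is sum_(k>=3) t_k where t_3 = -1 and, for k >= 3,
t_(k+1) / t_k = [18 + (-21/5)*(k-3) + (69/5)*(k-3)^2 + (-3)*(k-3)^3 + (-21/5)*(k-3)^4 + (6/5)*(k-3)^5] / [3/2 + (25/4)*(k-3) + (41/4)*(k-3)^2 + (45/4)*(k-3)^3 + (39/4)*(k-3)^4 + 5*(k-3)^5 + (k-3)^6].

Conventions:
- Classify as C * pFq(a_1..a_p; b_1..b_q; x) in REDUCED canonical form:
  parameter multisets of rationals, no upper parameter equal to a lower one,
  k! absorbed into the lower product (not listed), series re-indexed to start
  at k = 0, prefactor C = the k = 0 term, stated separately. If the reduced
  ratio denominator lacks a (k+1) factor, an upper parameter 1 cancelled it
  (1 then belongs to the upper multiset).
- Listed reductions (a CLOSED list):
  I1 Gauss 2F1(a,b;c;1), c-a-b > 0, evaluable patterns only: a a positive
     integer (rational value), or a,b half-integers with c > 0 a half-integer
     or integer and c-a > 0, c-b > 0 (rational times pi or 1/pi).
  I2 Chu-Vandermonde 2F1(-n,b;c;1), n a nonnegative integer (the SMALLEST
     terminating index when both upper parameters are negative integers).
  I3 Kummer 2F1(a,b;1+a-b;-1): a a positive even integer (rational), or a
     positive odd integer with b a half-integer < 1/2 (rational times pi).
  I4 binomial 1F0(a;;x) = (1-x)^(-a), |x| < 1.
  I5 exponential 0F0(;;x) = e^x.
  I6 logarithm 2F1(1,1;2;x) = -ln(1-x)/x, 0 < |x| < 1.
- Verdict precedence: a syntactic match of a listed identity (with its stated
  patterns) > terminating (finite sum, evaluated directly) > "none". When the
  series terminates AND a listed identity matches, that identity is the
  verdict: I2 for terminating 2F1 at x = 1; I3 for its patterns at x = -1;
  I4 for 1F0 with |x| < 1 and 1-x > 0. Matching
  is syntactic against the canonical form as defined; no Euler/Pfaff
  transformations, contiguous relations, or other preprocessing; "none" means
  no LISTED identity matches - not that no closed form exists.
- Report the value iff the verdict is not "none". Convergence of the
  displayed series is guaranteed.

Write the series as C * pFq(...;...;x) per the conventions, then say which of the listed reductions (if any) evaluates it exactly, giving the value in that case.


Structural cue: t_0 = -1 here, and the expanded ratio factors over Q; C = -1, x = 6/5, roots give parameters.
Step ratio: r(k) = (6/5) * (k-3) (k-5/2) / [(k+1/2) (k+3/2) (k+1)] - rational; roots negated = parameters, x = (6/5), C = -1.

Canonical form: C = -1 times 2F2 with upper {-3, -5/2}, lower {1/2, 3/2}, x = 6/5. Verdict: terminating - upper -3 stops the sum at k = 3; the 4 terms are added exactly. Sum: -82651/4375.


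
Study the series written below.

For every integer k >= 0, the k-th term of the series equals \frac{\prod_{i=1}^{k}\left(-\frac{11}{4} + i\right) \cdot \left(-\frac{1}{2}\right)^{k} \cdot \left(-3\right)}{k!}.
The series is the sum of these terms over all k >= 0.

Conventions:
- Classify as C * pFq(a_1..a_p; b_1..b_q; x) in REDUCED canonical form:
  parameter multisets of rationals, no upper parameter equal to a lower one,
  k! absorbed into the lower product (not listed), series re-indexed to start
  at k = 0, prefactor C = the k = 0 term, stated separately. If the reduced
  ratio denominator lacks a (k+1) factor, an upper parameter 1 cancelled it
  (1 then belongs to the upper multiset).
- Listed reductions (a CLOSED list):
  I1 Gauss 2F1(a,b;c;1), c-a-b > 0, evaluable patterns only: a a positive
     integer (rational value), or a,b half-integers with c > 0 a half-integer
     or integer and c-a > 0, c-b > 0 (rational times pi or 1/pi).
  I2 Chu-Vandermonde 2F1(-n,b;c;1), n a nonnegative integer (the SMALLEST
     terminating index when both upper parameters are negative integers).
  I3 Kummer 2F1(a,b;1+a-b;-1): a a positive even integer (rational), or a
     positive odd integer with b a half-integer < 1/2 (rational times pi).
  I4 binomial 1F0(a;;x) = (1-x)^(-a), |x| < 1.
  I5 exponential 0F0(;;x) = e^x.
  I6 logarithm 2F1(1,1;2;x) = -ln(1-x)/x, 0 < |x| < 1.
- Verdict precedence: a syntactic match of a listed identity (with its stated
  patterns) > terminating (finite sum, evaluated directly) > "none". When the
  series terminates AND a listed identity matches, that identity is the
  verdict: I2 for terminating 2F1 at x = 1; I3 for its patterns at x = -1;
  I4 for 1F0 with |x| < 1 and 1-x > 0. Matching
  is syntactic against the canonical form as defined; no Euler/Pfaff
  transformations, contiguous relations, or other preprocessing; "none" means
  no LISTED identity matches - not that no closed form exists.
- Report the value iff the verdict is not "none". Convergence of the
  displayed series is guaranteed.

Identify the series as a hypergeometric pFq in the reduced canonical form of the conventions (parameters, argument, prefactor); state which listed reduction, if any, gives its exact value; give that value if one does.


This is -3 * 1F0(-\frac{7}{4}; -; -\frac{1}{2}) in reduced canonical form. Verdict: the binomial series (I4) applies (the 1F0 binomial series: exponent 7/4, x = -\frac{1}{2}). Exact value: \left(-3\right) \cdot \left(\frac{3}{2}\right)^{\frac{7}{4}}.

Key observation: t_0 = -3 here, and the running product (prefactor -3) telescopes to a rising factorial.
Consecutive-term ratio: r(k) = -\frac{1}{2} * (k-\frac{7}{4}) / [(k+1)] - rational; roots negated = parameters, x = -\frac{1}{2}, C = -3.


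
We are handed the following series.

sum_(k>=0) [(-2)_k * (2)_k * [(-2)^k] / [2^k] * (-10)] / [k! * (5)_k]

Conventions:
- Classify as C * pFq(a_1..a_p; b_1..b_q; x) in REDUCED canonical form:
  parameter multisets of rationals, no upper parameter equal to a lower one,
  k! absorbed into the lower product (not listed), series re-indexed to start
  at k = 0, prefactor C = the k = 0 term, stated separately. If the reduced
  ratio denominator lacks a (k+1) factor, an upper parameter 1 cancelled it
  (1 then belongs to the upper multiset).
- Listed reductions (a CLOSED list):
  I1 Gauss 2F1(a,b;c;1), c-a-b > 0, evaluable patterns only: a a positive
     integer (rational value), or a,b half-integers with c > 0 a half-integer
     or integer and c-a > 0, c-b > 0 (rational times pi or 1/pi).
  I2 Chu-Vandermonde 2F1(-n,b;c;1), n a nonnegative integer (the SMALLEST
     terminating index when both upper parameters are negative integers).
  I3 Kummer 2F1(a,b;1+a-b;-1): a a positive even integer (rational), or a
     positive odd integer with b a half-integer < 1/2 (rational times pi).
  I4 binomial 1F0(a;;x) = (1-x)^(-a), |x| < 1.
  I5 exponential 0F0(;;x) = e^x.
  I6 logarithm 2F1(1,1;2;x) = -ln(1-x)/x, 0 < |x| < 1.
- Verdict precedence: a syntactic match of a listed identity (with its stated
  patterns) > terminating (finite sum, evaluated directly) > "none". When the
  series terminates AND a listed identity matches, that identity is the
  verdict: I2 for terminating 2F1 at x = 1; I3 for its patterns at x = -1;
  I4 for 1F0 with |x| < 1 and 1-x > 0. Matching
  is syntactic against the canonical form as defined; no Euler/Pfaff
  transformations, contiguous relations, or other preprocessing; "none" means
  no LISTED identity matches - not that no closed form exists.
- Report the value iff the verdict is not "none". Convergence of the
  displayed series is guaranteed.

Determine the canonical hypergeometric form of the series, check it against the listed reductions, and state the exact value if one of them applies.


Structural cue: t_0 being -10, the two k-th powers (C = -10, x = -1) combine into one argument.
Adjacent-term ratio: r(k) = (-1) * (k-2) (k+2) / [(k+5) (k+1)] - rational in k, leading ratio (-1); with t_0 = -10, classification follows.

Canonical form: C = -10 times 2F1 with upper {-2, 2}, lower {5}, x = -1. Verdict at x = -1: Kummer's theorem (I3) matches (x = -1; c = 5 equals 1+a-b for upper {-2, 2}: listed pattern). Its exact value is -20.


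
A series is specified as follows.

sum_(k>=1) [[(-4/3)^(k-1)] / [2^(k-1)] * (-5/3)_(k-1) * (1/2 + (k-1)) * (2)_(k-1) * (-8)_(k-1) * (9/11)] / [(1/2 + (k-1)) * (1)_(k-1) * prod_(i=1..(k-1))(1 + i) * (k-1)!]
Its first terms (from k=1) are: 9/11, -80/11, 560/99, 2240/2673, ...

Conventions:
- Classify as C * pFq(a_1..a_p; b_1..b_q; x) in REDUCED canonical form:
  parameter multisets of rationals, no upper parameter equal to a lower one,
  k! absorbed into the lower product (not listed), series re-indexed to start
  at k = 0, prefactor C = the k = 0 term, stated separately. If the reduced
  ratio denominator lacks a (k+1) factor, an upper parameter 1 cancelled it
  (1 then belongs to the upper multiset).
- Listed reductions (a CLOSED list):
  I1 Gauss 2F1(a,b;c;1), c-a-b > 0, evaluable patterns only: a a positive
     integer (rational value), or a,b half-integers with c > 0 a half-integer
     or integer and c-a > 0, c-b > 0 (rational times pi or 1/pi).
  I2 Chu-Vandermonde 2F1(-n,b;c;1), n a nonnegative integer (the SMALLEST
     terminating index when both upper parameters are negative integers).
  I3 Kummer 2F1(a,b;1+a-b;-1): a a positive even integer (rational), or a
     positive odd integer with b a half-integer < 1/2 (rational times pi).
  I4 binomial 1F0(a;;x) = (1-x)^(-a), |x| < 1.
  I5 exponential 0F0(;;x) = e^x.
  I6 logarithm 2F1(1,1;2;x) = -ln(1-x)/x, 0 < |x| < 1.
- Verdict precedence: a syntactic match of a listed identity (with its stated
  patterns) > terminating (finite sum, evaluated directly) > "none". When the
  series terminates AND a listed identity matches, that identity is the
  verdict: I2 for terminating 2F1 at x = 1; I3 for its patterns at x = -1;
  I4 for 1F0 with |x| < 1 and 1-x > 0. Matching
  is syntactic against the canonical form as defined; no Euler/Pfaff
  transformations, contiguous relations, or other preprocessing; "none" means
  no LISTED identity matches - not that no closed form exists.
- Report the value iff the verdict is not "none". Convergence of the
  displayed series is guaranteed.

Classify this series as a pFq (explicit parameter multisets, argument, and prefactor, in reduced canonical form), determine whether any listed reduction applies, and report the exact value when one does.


Reduced: x = -2/3, 2F1, upper = {-8, -5/3}, lower = {1}, C = 9/11. Verdict: terminating (-8 upstairs). 9 nonzero terms in all; added directly. Hence: 162325897/473513931.

Key step: from the first term 9/11: the lower running product (C = 9/11, x = -2/3) is a rising factorial.
Consecutive-term ratio: r(k) = (-2/3) * (k-8) (k-5/3) / [(k+1) (k+1)] - rational in k, leading ratio (-2/3); with t_0 = 9/11, classification follows.


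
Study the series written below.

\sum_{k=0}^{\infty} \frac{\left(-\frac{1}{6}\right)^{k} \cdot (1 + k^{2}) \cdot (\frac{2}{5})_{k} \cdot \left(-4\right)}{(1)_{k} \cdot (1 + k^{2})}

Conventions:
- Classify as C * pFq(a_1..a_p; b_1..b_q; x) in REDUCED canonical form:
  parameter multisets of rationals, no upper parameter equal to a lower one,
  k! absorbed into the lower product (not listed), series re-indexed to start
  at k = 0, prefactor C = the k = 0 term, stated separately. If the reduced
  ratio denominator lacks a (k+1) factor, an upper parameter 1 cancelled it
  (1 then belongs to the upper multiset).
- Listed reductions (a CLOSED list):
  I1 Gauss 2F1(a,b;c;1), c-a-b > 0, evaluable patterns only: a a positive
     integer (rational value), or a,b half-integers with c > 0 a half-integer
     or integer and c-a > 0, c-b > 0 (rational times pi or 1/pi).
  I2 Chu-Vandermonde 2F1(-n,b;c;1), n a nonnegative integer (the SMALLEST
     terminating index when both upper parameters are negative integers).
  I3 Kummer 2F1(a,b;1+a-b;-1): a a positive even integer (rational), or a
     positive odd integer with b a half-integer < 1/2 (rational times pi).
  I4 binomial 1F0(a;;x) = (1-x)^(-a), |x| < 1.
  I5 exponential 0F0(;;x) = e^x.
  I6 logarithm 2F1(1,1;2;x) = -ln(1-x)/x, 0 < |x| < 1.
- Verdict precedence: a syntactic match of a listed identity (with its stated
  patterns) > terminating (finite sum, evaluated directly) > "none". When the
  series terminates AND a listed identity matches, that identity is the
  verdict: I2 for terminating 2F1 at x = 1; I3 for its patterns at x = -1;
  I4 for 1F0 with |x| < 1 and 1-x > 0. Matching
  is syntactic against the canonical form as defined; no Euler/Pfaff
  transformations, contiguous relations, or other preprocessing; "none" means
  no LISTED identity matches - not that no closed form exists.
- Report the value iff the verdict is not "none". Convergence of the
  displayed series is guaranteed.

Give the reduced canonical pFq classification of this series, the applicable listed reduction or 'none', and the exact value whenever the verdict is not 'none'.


With C = -4: the canonical form is 1F0(\frac{2}{5}; -; -\frac{1}{6}). Verdict (x = -\frac{1}{6}): the binomial series (I4) applies (the 1F0 binomial series: exponent -2/5, x = -\frac{1}{6}). Exact value: \left(-4\right) \cdot \left(\frac{7}{6}\right)^{-\frac{2}{5}}.

The tell: with t_0 = -4, k^2 + 1 divides numerator and denominator alike; C = -4 after cancelling.
Step ratio: r(k) = -\frac{1}{6} * (k+\frac{2}{5}) / [(k+1)] - rational; roots negated = parameters, x = -\frac{1}{6}, C = -4.


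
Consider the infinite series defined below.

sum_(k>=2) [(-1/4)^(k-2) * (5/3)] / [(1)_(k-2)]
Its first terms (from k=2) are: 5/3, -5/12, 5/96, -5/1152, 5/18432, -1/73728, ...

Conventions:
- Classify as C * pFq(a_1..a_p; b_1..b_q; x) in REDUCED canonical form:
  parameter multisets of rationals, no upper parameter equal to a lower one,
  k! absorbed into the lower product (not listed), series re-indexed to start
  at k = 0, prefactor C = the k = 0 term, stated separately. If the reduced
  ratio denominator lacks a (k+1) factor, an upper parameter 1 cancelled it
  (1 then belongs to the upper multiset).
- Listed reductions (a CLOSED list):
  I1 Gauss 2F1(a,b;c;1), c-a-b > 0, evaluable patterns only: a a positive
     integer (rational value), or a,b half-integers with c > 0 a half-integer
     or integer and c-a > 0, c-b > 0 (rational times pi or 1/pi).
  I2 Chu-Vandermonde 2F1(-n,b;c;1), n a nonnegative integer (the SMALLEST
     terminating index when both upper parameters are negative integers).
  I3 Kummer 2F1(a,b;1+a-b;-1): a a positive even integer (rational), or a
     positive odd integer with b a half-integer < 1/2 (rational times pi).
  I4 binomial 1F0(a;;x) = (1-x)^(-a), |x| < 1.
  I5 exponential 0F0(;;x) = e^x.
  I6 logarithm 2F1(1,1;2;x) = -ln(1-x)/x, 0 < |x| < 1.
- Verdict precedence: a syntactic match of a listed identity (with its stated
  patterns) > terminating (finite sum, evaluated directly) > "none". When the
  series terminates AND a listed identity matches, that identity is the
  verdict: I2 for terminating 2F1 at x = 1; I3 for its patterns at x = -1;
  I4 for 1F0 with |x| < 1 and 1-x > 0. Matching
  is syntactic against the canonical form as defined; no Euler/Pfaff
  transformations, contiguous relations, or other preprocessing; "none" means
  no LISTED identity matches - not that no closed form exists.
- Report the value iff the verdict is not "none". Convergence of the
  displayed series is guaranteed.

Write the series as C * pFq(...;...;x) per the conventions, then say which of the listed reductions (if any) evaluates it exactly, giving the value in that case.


Prefactor 5/3, argument -1/4: 0F0 with upper {-} over lower {-}. Verdict: the I5 exponential reduction matches (the 0F0 exponential series at x = -1/4). Exact value: (5/3) * e^(-1/4).

Key observation: t_0 = 5/3 here, and (1)_k (prefactor 5/3) is k! itself.
Adjacent-term ratio: r(k) = (-1/4) * 1 / [(k+1)] - rational in k, leading ratio (-1/4); with t_0 = 5/3, classification follows.


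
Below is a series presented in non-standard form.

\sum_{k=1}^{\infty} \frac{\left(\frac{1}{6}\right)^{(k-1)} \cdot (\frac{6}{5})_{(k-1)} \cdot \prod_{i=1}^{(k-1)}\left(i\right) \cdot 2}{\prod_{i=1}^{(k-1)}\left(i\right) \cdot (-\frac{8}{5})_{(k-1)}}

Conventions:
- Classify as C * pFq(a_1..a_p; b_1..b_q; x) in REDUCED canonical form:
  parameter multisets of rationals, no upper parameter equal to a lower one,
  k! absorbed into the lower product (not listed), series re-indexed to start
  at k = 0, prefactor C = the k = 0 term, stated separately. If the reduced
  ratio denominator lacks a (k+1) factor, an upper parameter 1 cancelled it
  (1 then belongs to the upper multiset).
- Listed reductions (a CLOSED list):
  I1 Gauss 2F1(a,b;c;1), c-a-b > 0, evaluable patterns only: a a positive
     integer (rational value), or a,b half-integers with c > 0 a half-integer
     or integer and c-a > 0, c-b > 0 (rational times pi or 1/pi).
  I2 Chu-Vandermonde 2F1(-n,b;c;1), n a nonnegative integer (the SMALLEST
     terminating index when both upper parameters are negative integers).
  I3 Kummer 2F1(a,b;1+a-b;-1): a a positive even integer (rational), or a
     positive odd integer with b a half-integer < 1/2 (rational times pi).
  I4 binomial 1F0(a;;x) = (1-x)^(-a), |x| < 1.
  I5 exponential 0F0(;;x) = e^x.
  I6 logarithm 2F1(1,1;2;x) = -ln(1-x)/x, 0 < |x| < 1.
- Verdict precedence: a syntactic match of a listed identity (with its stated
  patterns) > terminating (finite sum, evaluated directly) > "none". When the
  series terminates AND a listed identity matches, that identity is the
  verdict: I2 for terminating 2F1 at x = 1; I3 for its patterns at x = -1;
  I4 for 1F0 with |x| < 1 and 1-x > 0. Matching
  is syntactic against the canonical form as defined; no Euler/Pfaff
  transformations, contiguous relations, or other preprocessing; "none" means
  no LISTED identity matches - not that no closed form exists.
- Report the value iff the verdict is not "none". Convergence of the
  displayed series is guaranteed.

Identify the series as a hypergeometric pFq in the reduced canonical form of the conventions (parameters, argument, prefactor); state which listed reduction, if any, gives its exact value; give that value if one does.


At argument \frac{1}{6}: a 2F1 with upper {1, \frac{6}{5}}, lower {-\frac{8}{5}}, scaled by C = 2. Verdict: none - at argument \frac{1}{6} the multisets {1, \frac{6}{5}} ; {-\frac{8}{5}} match no listed identity.

Structural cue: t_0 being 2, the running product (C = 2) telescopes to a rising factorial.
Term ratio: r(k) = \frac{1}{6} * (k+1) (k+\frac{6}{5}) / [(k-\frac{8}{5}) (k+1)] - rational; roots negated = parameters, x = \frac{1}{6}, C = 2.


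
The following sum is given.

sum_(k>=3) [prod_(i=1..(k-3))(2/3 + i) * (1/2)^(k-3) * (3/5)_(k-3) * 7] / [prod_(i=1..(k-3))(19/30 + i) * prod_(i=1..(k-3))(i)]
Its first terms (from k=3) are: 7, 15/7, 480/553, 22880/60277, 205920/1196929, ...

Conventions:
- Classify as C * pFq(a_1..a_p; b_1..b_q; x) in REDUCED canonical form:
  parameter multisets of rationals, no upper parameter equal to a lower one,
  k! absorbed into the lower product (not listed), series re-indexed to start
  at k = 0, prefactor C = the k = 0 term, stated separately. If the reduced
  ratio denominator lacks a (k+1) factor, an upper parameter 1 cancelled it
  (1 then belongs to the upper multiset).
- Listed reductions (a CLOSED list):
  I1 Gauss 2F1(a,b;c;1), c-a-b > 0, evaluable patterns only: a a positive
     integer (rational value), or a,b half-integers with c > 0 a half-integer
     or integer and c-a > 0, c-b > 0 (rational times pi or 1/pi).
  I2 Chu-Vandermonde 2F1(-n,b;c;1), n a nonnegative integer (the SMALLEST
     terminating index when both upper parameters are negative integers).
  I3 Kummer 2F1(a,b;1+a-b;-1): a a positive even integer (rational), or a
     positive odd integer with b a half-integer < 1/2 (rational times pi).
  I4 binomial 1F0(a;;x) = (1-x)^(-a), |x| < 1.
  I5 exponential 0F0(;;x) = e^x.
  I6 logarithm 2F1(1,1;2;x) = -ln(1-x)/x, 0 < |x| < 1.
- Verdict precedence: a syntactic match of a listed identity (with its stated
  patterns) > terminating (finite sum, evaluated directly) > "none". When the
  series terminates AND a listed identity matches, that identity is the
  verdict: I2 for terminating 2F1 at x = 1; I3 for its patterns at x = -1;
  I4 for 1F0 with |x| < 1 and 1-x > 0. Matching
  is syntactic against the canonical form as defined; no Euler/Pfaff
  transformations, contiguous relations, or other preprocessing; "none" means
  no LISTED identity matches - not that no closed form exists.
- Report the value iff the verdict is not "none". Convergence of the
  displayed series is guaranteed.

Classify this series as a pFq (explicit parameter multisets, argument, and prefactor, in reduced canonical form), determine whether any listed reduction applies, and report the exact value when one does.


This is 7 * 2F1(3/5, 5/3; 49/30; 1/2) in reduced canonical form. Verdict: none. Every listed pattern misses the 2F1 form at 1/2, upper {3/5, 5/3}.

Structural cue: with t_0 = 7, the lower running product (prefactor 7) is a rising factorial.
Step ratio: r(k) = (1/2) * (k+3/5) (k+5/3) / [(k+49/30) (k+1)] - rational; roots negated = parameters, x = (1/2), C = 7.


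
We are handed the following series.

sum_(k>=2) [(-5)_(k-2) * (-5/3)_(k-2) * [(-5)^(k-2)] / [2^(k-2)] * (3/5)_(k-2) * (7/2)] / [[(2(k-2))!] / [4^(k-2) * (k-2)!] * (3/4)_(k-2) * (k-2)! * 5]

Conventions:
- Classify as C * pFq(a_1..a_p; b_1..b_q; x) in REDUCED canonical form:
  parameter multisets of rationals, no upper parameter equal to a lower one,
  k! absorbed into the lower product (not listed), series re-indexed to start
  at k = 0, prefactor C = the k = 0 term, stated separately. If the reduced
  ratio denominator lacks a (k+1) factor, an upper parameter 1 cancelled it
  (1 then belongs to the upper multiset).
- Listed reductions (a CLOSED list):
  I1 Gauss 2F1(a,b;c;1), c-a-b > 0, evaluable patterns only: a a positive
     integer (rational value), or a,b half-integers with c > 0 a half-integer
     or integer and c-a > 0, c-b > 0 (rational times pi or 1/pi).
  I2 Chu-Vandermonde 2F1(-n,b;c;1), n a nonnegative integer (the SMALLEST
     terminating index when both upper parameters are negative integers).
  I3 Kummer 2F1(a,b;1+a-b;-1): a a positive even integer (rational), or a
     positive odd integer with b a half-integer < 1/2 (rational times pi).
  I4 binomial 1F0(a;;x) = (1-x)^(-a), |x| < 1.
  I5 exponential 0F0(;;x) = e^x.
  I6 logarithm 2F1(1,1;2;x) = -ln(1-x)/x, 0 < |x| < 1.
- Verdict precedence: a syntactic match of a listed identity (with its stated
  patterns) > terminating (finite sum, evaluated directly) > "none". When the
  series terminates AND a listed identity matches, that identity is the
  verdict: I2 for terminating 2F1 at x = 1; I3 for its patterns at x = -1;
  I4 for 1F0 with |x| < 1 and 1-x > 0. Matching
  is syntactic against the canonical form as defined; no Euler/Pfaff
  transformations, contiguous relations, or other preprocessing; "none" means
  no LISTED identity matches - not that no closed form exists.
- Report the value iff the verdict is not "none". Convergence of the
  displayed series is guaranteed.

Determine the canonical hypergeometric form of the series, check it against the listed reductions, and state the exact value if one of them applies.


This is 7/10 * 3F2(-5, -5/3, 3/5; 1/2, 3/4; -5/2) in reduced canonical form. Verdict: terminating - upper -5 stops the sum at k = 5; the 6 terms are added exactly. Value: 701862281/14543550.

First insight: t_0 = 7/10 here, and the two geometric factors (C = 7/10, x = -5/2) combine into one argument.
Step ratio: r(k) = (-5/2) * (k-5) (k-5/3) (k+3/5) / [(k+1/2) (k+3/4) (k+1)] - rational in k. x = (-5/2); t_0 = 7/10; negate the roots.
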